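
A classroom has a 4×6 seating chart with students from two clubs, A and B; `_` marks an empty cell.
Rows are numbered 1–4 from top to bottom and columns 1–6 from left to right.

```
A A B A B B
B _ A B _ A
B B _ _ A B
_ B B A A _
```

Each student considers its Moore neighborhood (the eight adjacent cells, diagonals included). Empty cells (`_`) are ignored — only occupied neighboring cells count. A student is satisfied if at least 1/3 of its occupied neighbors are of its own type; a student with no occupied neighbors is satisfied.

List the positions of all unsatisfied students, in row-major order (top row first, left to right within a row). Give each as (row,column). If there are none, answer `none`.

(1,3), (1,4), (2,6), (3,6)

(1,1)A 1/2 satisfied
(1,2)A 2/4 satisfied
(1,3)B 1/4 not
(1,4)A 1/4 not
(1,5)B 2/4 satisfied
(1,6)B 1/2 satisfied
(2,1)B 2/4 satisfied
(2,3)A 2/5 satisfied
(2,4)B 2/5 satisfied
(2,6)A 1/4 not
(3,1)B 3/3 satisfied
(3,2)B 4/5 satisfied
(3,5)A 3/5 satisfied
(3,6)B 0/3 not
(4,2)B 3/3 satisfied
(4,3)B 2/3 satisfied
(4,4)A 2/3 satisfied
(4,5)A 2/3 satisfied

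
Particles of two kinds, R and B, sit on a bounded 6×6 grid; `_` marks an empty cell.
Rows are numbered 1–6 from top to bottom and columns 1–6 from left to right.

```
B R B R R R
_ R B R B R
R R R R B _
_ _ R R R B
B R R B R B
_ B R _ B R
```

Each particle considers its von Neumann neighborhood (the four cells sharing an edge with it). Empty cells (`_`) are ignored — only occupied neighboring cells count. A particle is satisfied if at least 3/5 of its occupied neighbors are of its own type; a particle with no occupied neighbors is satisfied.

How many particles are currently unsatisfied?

19

(1,1)B 0/1 not
(1,2)R 1/3 not
(1,3)B 1/3 not
(1,4)R 2/3 satisfied
(1,5)R 2/3 satisfied
(1,6)R 2/2 satisfied
(2,2)R 2/3 satisfied
(2,3)B 1/4 not
(2,4)R 2/4 not
(2,5)B 1/4 not
(2,6)R 1/2 not
(3,1)R 1/1 satisfied
(3,2)R 3/3 satisfied
(3,3)R 3/4 satisfied
(3,4)R 3/4 satisfied
(3,5)B 1/3 not
(4,3)R 3/3 satisfied
(4,4)R 3/4 satisfied
(4,5)R 2/4 not
(4,6)B 1/2 not
(5,1)B 0/1 not
(5,2)R 1/3 not
(5,3)R 3/4 satisfied
(5,4)B 0/3 not
(5,5)R 1/4 not
(5,6)B 1/3 not
(6,2)B 0/2 not
(6,3)R 1/2 not
(6,5)B 0/2 not
(6,6)R 0/2 not
Unsatisfied: (1,1), (1,2), (1,3), (2,3), (2,4), (2,5), (2,6), (3,5), (4,5), (4,6), (5,1), (5,2), (5,4), (5,5), (5,6), (6,2), (6,3), (6,5), (6,6) — 19 in total.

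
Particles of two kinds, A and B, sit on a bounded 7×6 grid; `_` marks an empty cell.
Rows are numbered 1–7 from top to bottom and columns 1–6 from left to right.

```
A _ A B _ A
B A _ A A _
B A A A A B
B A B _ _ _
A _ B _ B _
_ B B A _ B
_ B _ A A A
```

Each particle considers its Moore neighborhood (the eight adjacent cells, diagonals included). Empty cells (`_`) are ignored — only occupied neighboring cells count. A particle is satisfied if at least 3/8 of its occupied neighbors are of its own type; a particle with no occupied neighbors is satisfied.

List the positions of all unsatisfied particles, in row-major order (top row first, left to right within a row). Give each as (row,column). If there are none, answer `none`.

(1,4), (2,1), (3,6), (4,1), (4,3), (5,1), (6,6)

(1,1)A 1/2 satisfied
(1,3)A 2/3 satisfied
(1,4)B 0/3 not
(1,6)A 1/1 satisfied
(2,1)B 1/4 not
(2,2)A 4/6 satisfied
(2,4)A 5/6 satisfied
(2,5)A 4/6 satisfied
(3,1)B 2/5 satisfied
(3,2)A 3/7 satisfied
(3,3)A 5/6 satisfied
(3,4)A 4/5 satisfied
(3,5)A 3/4 satisfied
(3,6)B 0/2 not
(4,1)B 1/4 not
(4,2)A 3/7 satisfied
(4,3)B 1/5 not
(5,1)A 1/3 not
(5,3)B 3/5 satisfied
(5,5)B 1/2 satisfied
(6,2)B 3/4 satisfied
(6,3)B 3/5 satisfied
(6,4)A 2/5 satisfied
(6,6)B 1/3 not
(7,2)B 2/2 satisfied
(7,4)A 2/3 satisfied
(7,5)A 3/4 satisfied
(7,6)A 1/2 satisfied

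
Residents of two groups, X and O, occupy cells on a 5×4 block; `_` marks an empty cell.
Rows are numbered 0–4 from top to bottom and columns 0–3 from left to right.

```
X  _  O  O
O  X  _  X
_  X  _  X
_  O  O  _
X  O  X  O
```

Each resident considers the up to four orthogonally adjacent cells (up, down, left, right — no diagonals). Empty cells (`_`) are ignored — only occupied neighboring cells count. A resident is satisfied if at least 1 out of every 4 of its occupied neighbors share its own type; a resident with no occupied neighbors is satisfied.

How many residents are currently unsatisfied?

5

(0,0)X 0/1 not
(0,2)O 1/1 satisfied
(0,3)O 1/2 satisfied
(1,0)O 0/2 not
(1,1)X 1/2 satisfied
(1,3)X 1/2 satisfied
(2,1)X 1/2 satisfied
(2,3)X 1/1 satisfied
(3,1)O 2/3 satisfied
(3,2)O 1/2 satisfied
(4,0)X 0/1 not
(4,1)O 1/3 satisfied
(4,2)X 0/3 not
(4,3)O 0/1 not
Unsatisfied: (0,0), (1,0), (4,0), (4,2), (4,3) — 5 in total.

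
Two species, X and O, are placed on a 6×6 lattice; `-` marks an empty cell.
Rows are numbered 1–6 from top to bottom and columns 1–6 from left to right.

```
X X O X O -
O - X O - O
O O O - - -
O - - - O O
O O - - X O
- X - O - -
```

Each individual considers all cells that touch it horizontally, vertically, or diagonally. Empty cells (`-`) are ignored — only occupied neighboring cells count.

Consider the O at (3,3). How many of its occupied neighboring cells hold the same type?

2

Occupied neighbors of (3,3): (2,3)=X, (2,4)=O, (3,2)=O.
Same type (O): 2 of 3.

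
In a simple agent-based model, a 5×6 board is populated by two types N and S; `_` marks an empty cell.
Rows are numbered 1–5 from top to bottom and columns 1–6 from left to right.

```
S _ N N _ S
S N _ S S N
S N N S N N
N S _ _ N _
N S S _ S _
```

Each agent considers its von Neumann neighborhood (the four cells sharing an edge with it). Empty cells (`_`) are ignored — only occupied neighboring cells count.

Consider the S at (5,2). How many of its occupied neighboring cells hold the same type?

Occupied neighbors of (5,2): (4,2)=S, (5,1)=N, (5,3)=S.
Same type (S): 2 of 3.

2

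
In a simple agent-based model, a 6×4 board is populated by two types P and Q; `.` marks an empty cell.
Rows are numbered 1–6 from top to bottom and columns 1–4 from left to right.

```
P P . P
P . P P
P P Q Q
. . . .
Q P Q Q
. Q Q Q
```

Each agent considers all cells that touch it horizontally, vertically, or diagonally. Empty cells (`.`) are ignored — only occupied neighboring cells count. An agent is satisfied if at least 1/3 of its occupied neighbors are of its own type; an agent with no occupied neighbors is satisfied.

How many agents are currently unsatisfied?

2

(1,1)P 2/2 ok
(1,2)P 3/3 ok
(1,4)P 2/2 ok
(2,1)P 4/4 ok
(2,3)P 4/6 ok
(2,4)P 2/4 ok
(3,1)P 2/2 ok
(3,2)P 3/4 ok
(3,3)Q 1/4 unhappy
(3,4)Q 1/3 ok
(5,1)Q 1/2 ok
(5,2)P 0/4 unhappy
(5,3)Q 4/5 ok
(5,4)Q 3/3 ok
(6,2)Q 3/4 ok
(6,3)Q 4/5 ok
(6,4)Q 3/3 ok
Unsatisfied: (3,3), (5,2) — 2 in total.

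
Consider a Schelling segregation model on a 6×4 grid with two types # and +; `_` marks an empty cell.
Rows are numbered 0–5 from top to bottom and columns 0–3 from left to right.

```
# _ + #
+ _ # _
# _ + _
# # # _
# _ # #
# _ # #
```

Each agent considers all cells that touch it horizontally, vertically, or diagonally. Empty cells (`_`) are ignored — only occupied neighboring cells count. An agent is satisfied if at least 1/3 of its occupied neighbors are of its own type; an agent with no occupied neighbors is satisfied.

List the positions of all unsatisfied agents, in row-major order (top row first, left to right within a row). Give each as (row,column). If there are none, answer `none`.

(0,0), (0,2), (1,0), (2,2)

(0,0)# 0/1 ✗
(0,2)+ 0/2 ✗
(0,3)# 1/2 ✓
(1,0)+ 0/2 ✗
(1,2)# 1/3 ✓
(2,0)# 2/3 ✓
(2,2)+ 0/3 ✗
(3,0)# 3/3 ✓
(3,1)# 5/6 ✓
(3,2)# 3/4 ✓
(4,0)# 3/3 ✓
(4,2)# 5/5 ✓
(4,3)# 4/4 ✓
(5,0)# 1/1 ✓
(5,2)# 3/3 ✓
(5,3)# 3/3 ✓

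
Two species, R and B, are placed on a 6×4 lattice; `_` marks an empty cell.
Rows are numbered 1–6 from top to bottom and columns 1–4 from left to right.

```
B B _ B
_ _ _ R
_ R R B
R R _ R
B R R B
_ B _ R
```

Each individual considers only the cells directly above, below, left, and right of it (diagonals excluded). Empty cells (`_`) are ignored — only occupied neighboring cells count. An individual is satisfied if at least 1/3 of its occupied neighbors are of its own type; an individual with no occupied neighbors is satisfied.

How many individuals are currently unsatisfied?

8

Row 1: (1,1)B 1/1 satisfied · (1,2)B 1/1 satisfied · (1,4)B 0/1 not
Row 2: (2,4)R 0/2 not
Row 3: (3,2)R 2/2 satisfied · (3,3)R 1/2 satisfied · (3,4)B 0/3 not
Row 4: (4,1)R 1/2 satisfied · (4,2)R 3/3 satisfied · (4,4)R 0/2 not
Row 5: (5,1)B 0/2 not · (5,2)R 2/4 satisfied · (5,3)R 1/2 satisfied · (5,4)B 0/3 not
Row 6: (6,2)B 0/1 not · (6,4)R 0/1 not
Unsatisfied: (1,4), (2,4), (3,4), (4,4), (5,1), (5,4), (6,2), (6,4) — 8 in total.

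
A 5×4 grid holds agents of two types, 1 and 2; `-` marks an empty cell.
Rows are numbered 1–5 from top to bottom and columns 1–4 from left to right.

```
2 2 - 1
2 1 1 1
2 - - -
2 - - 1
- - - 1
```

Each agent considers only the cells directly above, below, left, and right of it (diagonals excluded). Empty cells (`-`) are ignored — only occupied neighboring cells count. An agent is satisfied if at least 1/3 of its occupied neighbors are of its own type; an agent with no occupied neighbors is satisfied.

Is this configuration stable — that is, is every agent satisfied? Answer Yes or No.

Row 1: (1,1)2 2/2 ✓ · (1,2)2 1/2 ✓ · (1,4)1 1/1 ✓
Row 2: (2,1)2 2/3 ✓ · (2,2)1 1/3 ✓ · (2,3)1 2/2 ✓ · (2,4)1 2/2 ✓
Row 3: (3,1)2 2/2 ✓
Row 4: (4,1)2 1/1 ✓ · (4,4)1 1/1 ✓
Row 5: (5,4)1 1/1 ✓
All meet the threshold, so the configuration is stable.

Yes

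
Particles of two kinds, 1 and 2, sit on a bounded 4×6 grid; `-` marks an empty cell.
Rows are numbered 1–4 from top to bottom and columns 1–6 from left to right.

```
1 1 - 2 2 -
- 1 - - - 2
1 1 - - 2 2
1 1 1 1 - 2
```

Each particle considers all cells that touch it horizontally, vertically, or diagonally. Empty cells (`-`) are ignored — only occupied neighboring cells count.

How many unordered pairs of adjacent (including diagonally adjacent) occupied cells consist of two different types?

Scan each occupied cell's neighbors to the right and below (and the two forward diagonals) so each pair is counted once.
From row 1: 0 unlike of 5 pairs (running 0/5).
From row 2: 0 unlike of 4 pairs (running 0/9).
From row 3: 1 unlike of 10 pairs (running 1/19).
From row 4: 0 unlike of 3 pairs (running 1/22).
Total adjacent occupied pairs: 22; unlike-type pairs: 1.

1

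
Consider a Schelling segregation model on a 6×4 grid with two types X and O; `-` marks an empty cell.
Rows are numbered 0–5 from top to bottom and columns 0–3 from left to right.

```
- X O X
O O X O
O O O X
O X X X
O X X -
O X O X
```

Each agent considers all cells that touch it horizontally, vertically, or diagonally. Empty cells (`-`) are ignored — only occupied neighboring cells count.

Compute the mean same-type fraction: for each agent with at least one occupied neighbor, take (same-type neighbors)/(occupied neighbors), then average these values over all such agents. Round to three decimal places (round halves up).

0.502

Row 0: (0,1)X 1/4 · (0,2)O 2/5 · (0,3)X 1/3
Row 1: (1,0)O 3/4 · (1,1)O 5/7 · (1,2)X 3/8 · (1,3)O 2/5
Row 2: (2,0)O 4/5 · (2,1)O 5/8 · (2,2)O 3/8 · (2,3)X 3/5
Row 3: (3,0)O 3/5 · (3,1)X 3/8 · (3,2)X 5/7 · (3,3)X 3/4
Row 4: (4,0)O 2/5 · (4,1)X 4/8 · (4,2)X 6/7
Row 5: (5,0)O 1/3 · (5,1)X 2/5 · (5,2)O 0/4 · (5,3)X 1/2
Sum over 22 agents: 1/4 + 2/5 + 1/3 + 3/4 + 5/7 + 3/8 + 2/5 + 4/5 + 5/8 + 3/8 + 3/5 + 3/5 + 3/8 + 5/7 + 3/4 + 2/5 + 4/8 + 6/7 + 1/3 + 2/5 + 0/4 + 1/2 = 2321/210; mean = 2321/210 ÷ 22 = 211/420 = 0.502380… → 0.502.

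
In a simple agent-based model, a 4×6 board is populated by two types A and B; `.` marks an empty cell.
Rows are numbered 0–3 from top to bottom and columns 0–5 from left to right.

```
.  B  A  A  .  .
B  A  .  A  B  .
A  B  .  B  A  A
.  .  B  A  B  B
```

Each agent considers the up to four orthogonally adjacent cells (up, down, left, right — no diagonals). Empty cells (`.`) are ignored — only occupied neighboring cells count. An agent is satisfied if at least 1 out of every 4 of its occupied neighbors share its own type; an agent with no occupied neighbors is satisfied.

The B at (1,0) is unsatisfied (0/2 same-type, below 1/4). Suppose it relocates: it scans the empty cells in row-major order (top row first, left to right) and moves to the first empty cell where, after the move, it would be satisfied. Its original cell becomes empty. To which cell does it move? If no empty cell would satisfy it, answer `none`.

Vacating (1,0). Empty cells in order:
  (0,0): 1/1 same-type → satisfied — stop here.

(0,0)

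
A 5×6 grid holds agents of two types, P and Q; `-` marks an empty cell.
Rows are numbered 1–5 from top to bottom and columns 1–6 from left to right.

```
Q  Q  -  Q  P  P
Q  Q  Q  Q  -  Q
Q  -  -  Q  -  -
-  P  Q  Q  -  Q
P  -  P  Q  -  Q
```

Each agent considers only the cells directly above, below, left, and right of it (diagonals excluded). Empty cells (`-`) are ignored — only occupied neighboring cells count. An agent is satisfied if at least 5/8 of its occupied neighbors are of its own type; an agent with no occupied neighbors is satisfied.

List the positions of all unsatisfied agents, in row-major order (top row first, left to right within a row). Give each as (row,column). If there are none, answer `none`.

Row 1: (1,1)Q 2/2 ok · (1,2)Q 2/2 ok · (1,4)Q 1/2 unhappy · (1,5)P 1/2 unhappy · (1,6)P 1/2 unhappy
Row 2: (2,1)Q 3/3 ok · (2,2)Q 3/3 ok · (2,3)Q 2/2 ok · (2,4)Q 3/3 ok · (2,6)Q 0/1 unhappy
Row 3: (3,1)Q 1/1 ok · (3,4)Q 2/2 ok
Row 4: (4,2)P 0/1 unhappy · (4,3)Q 1/3 unhappy · (4,4)Q 3/3 ok · (4,6)Q 1/1 ok
Row 5: (5,1)P 0/0 ok · (5,3)P 0/2 unhappy · (5,4)Q 1/2 unhappy · (5,6)Q 1/1 ok

(1,4), (1,5), (1,6), (2,6), (4,2), (4,3), (5,3), (5,4)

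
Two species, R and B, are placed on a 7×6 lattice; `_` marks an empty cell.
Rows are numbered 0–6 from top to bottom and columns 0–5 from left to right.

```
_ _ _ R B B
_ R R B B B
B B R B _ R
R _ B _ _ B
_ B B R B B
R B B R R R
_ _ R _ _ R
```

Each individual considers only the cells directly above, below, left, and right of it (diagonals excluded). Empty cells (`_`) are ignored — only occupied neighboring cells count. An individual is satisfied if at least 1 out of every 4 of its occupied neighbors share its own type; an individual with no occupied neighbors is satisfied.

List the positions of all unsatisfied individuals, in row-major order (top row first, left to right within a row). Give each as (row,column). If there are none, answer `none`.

(0,3), (2,5), (3,0), (5,0), (6,2)

(0,3)R 0/2 ✗
(0,4)B 2/3 ✓
(0,5)B 2/2 ✓
(1,1)R 1/2 ✓
(1,2)R 2/3 ✓
(1,3)B 2/4 ✓
(1,4)B 3/3 ✓
(1,5)B 2/3 ✓
(2,0)B 1/2 ✓
(2,1)B 1/3 ✓
(2,2)R 1/4 ✓
(2,3)B 1/2 ✓
(2,5)R 0/2 ✗
(3,0)R 0/1 ✗
(3,2)B 1/2 ✓
(3,5)B 1/2 ✓
(4,1)B 2/2 ✓
(4,2)B 3/4 ✓
(4,3)R 1/3 ✓
(4,4)B 1/3 ✓
(4,5)B 2/3 ✓
(5,0)R 0/1 ✗
(5,1)B 2/3 ✓
(5,2)B 2/4 ✓
(5,3)R 2/3 ✓
(5,4)R 2/3 ✓
(5,5)R 2/3 ✓
(6,2)R 0/1 ✗
(6,5)R 1/1 ✓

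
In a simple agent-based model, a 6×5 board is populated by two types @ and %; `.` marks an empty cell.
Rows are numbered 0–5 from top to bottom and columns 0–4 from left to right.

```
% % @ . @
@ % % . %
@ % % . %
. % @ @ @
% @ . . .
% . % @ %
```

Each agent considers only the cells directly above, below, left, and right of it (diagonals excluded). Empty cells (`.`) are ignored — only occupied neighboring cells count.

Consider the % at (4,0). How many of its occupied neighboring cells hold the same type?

1

Occupied neighbors of (4,0): (5,0)=%, (4,1)=@.
Same type (%): 1 of 2.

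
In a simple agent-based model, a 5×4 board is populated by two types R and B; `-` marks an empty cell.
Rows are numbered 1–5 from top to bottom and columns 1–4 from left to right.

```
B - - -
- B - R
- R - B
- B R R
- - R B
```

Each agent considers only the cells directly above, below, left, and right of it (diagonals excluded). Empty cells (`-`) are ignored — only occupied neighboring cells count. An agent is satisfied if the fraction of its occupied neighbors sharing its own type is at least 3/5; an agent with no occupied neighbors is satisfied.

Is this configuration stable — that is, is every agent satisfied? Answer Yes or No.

(1,1)B 0/0 ok
(2,2)B 0/1 unhappy
(2,4)R 0/1 unhappy
(3,2)R 0/2 unhappy
(3,4)B 0/2 unhappy
(4,2)B 0/2 unhappy
(4,3)R 2/3 ok
(4,4)R 1/3 unhappy
(5,3)R 1/2 unhappy
(5,4)B 0/2 unhappy
For instance (2,2) has only 0/1 same-type neighbors, below 3/5.

No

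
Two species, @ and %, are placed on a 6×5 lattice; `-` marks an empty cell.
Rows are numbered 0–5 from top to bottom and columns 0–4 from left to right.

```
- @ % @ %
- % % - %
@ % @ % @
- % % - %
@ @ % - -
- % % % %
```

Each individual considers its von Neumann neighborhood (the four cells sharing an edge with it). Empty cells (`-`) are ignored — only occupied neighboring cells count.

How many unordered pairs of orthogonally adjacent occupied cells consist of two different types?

Scan each occupied cell's neighbors to the right and below so each pair is counted once.
Row 0: @(0,1)–%(0,2)≠ @(0,1)–%(1,1)≠ %(0,2)–@(0,3)≠ %(0,2)–%(1,2)= @(0,3)–%(0,4)≠ %(0,4)–%(1,4)=  → 4/6 unlike.
Row 1: %(1,1)–%(1,2)= %(1,1)–%(2,1)= %(1,2)–@(2,2)≠ %(1,4)–@(2,4)≠  → 2/4 unlike.
Row 2: @(2,0)–%(2,1)≠ %(2,1)–@(2,2)≠ %(2,1)–%(3,1)= @(2,2)–%(2,3)≠ @(2,2)–%(3,2)≠ %(2,3)–@(2,4)≠ @(2,4)–%(3,4)≠  → 6/7 unlike.
Row 3: %(3,1)–%(3,2)= %(3,1)–@(4,1)≠ %(3,2)–%(4,2)=  → 1/3 unlike.
Row 4: @(4,0)–@(4,1)= @(4,1)–%(4,2)≠ @(4,1)–%(5,1)≠ %(4,2)–%(5,2)=  → 2/4 unlike.
Row 5: %(5,1)–%(5,2)= %(5,2)–%(5,3)= %(5,3)–%(5,4)=  → 0/3 unlike.
Total adjacent occupied pairs: 27; unlike-type pairs: 15.

15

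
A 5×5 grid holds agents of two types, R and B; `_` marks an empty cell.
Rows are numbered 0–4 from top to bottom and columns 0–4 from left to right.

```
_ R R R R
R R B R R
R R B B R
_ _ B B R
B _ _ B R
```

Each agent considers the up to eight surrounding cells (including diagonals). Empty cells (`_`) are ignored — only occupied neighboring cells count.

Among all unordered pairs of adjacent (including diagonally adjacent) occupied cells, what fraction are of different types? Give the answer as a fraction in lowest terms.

Scan each occupied cell's neighbors to the right and below (and the two forward diagonals) so each pair is counted once.
Row 0: R(0,1)–R(0,2)= R(0,1)–R(1,1)= R(0,1)–B(1,2)≠ R(0,1)–R(1,0)= R(0,2)–R(0,3)= R(0,2)–B(1,2)≠ R(0,2)–R(1,3)= R(0,2)–R(1,1)= R(0,3)–R(0,4)= R(0,3)–R(1,3)= R(0,3)–R(1,4)= R(0,3)–B(1,2)≠ R(0,4)–R(1,4)= R(0,4)–R(1,3)=  → 3/14 unlike.
Row 1: R(1,0)–R(1,1)= R(1,0)–R(2,0)= R(1,0)–R(2,1)= R(1,1)–B(1,2)≠ R(1,1)–R(2,1)= R(1,1)–B(2,2)≠ R(1,1)–R(2,0)= B(1,2)–R(1,3)≠ B(1,2)–B(2,2)= B(1,2)–B(2,3)= B(1,2)–R(2,1)≠ R(1,3)–R(1,4)= R(1,3)–B(2,3)≠ R(1,3)–R(2,4)= R(1,3)–B(2,2)≠ R(1,4)–R(2,4)= R(1,4)–B(2,3)≠  → 7/17 unlike.
Row 2: R(2,0)–R(2,1)= R(2,1)–B(2,2)≠ R(2,1)–B(3,2)≠ B(2,2)–B(2,3)= B(2,2)–B(3,2)= B(2,2)–B(3,3)= B(2,3)–R(2,4)≠ B(2,3)–B(3,3)= B(2,3)–R(3,4)≠ B(2,3)–B(3,2)= R(2,4)–R(3,4)= R(2,4)–B(3,3)≠  → 5/12 unlike.
Row 3: B(3,2)–B(3,3)= B(3,2)–B(4,3)= B(3,3)–R(3,4)≠ B(3,3)–B(4,3)= B(3,3)–R(4,4)≠ R(3,4)–R(4,4)= R(3,4)–B(4,3)≠  → 3/7 unlike.
Row 4: B(4,3)–R(4,4)≠  → 1/1 unlike.
Total adjacent occupied pairs: 51; unlike-type pairs: 19.
19/51 is already in lowest terms.

19/51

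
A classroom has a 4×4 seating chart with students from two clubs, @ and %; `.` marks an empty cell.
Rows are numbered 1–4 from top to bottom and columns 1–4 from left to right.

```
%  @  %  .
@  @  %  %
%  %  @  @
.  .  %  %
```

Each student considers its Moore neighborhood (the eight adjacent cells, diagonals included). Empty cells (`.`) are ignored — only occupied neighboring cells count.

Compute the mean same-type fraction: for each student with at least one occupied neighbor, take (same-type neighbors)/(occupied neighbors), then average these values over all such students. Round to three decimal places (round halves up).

0.366

(1,1)% 0/3
(1,2)@ 2/5
(1,3)% 2/4
(2,1)@ 2/5
(2,2)@ 3/8
(2,3)% 3/7
(2,4)% 2/4
(3,1)% 1/3
(3,2)% 3/6
(3,3)@ 2/7
(3,4)@ 1/5
(4,3)% 2/4
(4,4)% 1/3
Sum over 13 students: 0/3 + 2/5 + 2/4 + 2/5 + 3/8 + 3/7 + 2/4 + 1/3 + 3/6 + 2/7 + 1/5 + 2/4 + 1/3 = 799/168; mean = 799/168 ÷ 13 = 799/2184 = 0.365842… → 0.366.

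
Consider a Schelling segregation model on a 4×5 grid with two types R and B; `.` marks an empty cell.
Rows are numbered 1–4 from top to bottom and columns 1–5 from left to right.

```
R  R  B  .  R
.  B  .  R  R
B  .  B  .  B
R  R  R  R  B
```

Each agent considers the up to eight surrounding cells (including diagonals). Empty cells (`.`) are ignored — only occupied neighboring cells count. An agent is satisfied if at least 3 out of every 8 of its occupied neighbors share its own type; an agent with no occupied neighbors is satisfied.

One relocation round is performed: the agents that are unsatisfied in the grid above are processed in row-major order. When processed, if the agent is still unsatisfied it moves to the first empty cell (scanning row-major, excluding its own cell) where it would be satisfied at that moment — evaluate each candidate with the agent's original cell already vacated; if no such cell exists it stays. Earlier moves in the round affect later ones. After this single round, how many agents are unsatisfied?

Initially unsatisfied (in order): (1,2), (1,3), (3,1), (3,3), (3,5), (4,4).
  (1,2) → (1,4).
  (1,3) → (1,2).
  (3,1) → (1,3).
  (3,3) → (2,1).
  (3,5) → (2,3).
  (4,4): now satisfied by earlier moves; stays.
Resulting grid:
R B B R R
B B B R R
. . . . .
R R R R B
Unsatisfied now: (1,1), (4,5).

2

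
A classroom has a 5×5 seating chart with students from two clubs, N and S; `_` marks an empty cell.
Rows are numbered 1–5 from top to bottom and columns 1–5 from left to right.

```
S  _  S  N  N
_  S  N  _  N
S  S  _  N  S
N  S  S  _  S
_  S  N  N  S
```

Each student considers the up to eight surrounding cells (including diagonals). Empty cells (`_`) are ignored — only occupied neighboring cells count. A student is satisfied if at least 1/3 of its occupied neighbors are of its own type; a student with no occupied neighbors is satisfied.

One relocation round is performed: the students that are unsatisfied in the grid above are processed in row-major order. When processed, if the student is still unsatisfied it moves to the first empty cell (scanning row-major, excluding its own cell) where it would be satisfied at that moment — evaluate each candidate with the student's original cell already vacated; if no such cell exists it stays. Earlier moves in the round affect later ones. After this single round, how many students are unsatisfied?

Initially unsatisfied (in order): (4,1), (5,3), (5,4).
  (4,1) → (2,4).
  (5,3) → (3,3).
  (5,4) → (4,4).
Resulting grid:
S _ S N N
_ S N N N
S S N N S
_ S S N S
_ S _ _ S
Unsatisfied now: (1,3), (3,5).

2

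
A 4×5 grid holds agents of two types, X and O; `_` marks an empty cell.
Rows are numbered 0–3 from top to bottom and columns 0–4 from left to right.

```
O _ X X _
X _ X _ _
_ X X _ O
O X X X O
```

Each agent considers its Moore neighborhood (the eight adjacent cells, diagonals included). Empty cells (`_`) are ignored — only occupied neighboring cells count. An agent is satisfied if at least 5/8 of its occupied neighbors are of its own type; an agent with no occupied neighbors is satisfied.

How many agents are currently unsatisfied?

6

(0,0)O 0/1 unhappy
(0,2)X 2/2 ok
(0,3)X 2/2 ok
(1,0)X 1/2 unhappy
(1,2)X 4/4 ok
(2,1)X 5/6 ok
(2,2)X 5/5 ok
(2,4)O 1/2 unhappy
(3,0)O 0/2 unhappy
(3,1)X 3/4 ok
(3,2)X 4/4 ok
(3,3)X 2/4 unhappy
(3,4)O 1/2 unhappy
Unsatisfied: (0,0), (1,0), (2,4), (3,0), (3,3), (3,4) — 6 in total.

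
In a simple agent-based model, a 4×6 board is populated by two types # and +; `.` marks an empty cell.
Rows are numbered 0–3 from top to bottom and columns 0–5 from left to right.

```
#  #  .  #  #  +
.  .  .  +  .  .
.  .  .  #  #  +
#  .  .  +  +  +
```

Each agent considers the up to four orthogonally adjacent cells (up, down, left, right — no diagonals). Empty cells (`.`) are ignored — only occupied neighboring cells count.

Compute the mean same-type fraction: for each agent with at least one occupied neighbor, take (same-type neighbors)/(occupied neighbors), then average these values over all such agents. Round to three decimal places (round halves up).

Row 0: (0,0)# 1/1 · (0,1)# 1/1 · (0,3)# 1/2 · (0,4)# 1/2 · (0,5)+ 0/1
Row 1: (1,3)+ 0/2
Row 2: (2,3)# 1/3 · (2,4)# 1/3 · (2,5)+ 1/2
Row 3: (3,0)# — no occupied neighbors · (3,3)+ 1/2 · (3,4)+ 2/3 · (3,5)+ 2/2
Sum over 12 agents: 1/1 + 1/1 + 1/2 + 1/2 + 0/1 + 0/2 + 1/3 + 1/3 + 1/2 + 1/2 + 2/3 + 2/2 = 19/3; mean = 19/3 ÷ 12 = 19/36 = 0.527777… → 0.528.

0.528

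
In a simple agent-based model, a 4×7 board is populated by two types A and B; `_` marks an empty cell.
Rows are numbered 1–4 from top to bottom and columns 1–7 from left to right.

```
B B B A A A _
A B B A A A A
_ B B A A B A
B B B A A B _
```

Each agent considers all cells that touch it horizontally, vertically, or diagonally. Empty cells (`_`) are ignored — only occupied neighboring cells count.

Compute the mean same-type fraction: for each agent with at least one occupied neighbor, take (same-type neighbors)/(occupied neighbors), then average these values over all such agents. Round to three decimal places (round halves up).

Row 1: (1,1)B 2/3 · (1,2)B 4/5 · (1,3)B 3/5 · (1,4)A 3/5 · (1,5)A 5/5 · (1,6)A 4/4
Row 2: (2,1)A 0/4 · (2,2)B 6/7 · (2,3)B 5/8 · (2,4)A 5/8 · (2,5)A 7/8 · (2,6)A 6/7 · (2,7)A 3/4
Row 3: (3,2)B 6/7 · (3,3)B 5/8 · (3,4)A 5/8 · (3,5)A 6/8 · (3,6)B 1/7 · (3,7)A 2/4
Row 4: (4,1)B 2/2 · (4,2)B 4/4 · (4,3)B 3/5 · (4,4)A 3/5 · (4,5)A 3/5 · (4,6)B 1/4
Sum over 25 agents: 2/3 + 4/5 + 3/5 + 3/5 + 5/5 + 4/4 + 0/4 + 6/7 + 5/8 + 5/8 + 7/8 + 6/7 + 3/4 + 6/7 + 5/8 + 5/8 + 6/8 + 1/7 + 2/4 + 2/2 + 4/4 + 3/5 + 3/5 + 3/5 + 1/4 = 14117/840; mean = 14117/840 ÷ 25 = 14117/21000 = 0.672238… → 0.672.

0.672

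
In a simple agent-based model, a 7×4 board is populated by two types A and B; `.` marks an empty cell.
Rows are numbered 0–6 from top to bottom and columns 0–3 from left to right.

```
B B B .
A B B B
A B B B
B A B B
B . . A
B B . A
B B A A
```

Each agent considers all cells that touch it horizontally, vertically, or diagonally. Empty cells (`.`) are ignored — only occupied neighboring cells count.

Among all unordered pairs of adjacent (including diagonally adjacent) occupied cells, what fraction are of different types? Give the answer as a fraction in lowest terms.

Scan each occupied cell's neighbors to the right and below (and the two forward diagonals) so each pair is counted once.
Row 0: B(0,0)–B(0,1)= B(0,0)–A(1,0)≠ B(0,0)–B(1,1)= B(0,1)–B(0,2)= B(0,1)–B(1,1)= B(0,1)–B(1,2)= B(0,1)–A(1,0)≠ B(0,2)–B(1,2)= B(0,2)–B(1,3)= B(0,2)–B(1,1)=  → 2/10 unlike.
Row 1: A(1,0)–B(1,1)≠ A(1,0)–A(2,0)= A(1,0)–B(2,1)≠ B(1,1)–B(1,2)= B(1,1)–B(2,1)= B(1,1)–B(2,2)= B(1,1)–A(2,0)≠ B(1,2)–B(1,3)= B(1,2)–B(2,2)= B(1,2)–B(2,3)= B(1,2)–B(2,1)= B(1,3)–B(2,3)= B(1,3)–B(2,2)=  → 3/13 unlike.
Row 2: A(2,0)–B(2,1)≠ A(2,0)–B(3,0)≠ A(2,0)–A(3,1)= B(2,1)–B(2,2)= B(2,1)–A(3,1)≠ B(2,1)–B(3,2)= B(2,1)–B(3,0)= B(2,2)–B(2,3)= B(2,2)–B(3,2)= B(2,2)–B(3,3)= B(2,2)–A(3,1)≠ B(2,3)–B(3,3)= B(2,3)–B(3,2)=  → 4/13 unlike.
Row 3: B(3,0)–A(3,1)≠ B(3,0)–B(4,0)= A(3,1)–B(3,2)≠ A(3,1)–B(4,0)≠ B(3,2)–B(3,3)= B(3,2)–A(4,3)≠ B(3,3)–A(4,3)≠  → 5/7 unlike.
Row 4: B(4,0)–B(5,0)= B(4,0)–B(5,1)= A(4,3)–A(5,3)=  → 0/3 unlike.
Row 5: B(5,0)–B(5,1)= B(5,0)–B(6,0)= B(5,0)–B(6,1)= B(5,1)–B(6,1)= B(5,1)–A(6,2)≠ B(5,1)–B(6,0)= A(5,3)–A(6,3)= A(5,3)–A(6,2)=  → 1/8 unlike.
Row 6: B(6,0)–B(6,1)= B(6,1)–A(6,2)≠ A(6,2)–A(6,3)=  → 1/3 unlike.
Total adjacent occupied pairs: 57; unlike-type pairs: 16.
16/57 is already in lowest terms.

16/57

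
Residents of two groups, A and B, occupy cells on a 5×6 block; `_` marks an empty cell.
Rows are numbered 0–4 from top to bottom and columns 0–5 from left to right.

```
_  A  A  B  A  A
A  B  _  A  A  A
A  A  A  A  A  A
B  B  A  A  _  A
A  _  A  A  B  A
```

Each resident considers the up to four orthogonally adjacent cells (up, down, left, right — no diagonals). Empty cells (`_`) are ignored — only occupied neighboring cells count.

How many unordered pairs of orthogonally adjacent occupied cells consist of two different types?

12

Scan each occupied cell's neighbors to the right and below so each pair is counted once.
From row 0: 4 unlike of 8 pairs (running 4/8).
From row 1: 2 unlike of 8 pairs (running 6/16).
From row 2: 2 unlike of 10 pairs (running 8/26).
From row 3: 2 unlike of 7 pairs (running 10/33).
From row 4: 2 unlike of 3 pairs (running 12/36).
Total adjacent occupied pairs: 36; unlike-type pairs: 12.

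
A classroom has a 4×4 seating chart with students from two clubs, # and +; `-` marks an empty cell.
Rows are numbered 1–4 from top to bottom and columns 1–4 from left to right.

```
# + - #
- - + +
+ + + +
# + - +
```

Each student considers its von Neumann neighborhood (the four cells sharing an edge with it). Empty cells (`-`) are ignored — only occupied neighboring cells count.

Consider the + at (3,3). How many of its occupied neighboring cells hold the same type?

Occupied neighbors of (3,3): (2,3)=+, (3,2)=+, (3,4)=+.
Same type (+): 3 of 3.

3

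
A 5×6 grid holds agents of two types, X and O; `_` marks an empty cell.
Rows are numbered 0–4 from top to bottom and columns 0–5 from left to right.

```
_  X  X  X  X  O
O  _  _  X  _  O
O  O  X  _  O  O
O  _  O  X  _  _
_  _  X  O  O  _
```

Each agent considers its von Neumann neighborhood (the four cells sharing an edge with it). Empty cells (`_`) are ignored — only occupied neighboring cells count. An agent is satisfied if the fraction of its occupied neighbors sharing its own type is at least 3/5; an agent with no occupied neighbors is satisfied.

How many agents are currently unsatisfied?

8

(0,1)X 1/1 satisfied
(0,2)X 2/2 satisfied
(0,3)X 3/3 satisfied
(0,4)X 1/2 not
(0,5)O 1/2 not
(1,0)O 1/1 satisfied
(1,3)X 1/1 satisfied
(1,5)O 2/2 satisfied
(2,0)O 3/3 satisfied
(2,1)O 1/2 not
(2,2)X 0/2 not
(2,4)O 1/1 satisfied
(2,5)O 2/2 satisfied
(3,0)O 1/1 satisfied
(3,2)O 0/3 not
(3,3)X 0/2 not
(4,2)X 0/2 not
(4,3)O 1/3 not
(4,4)O 1/1 satisfied
Unsatisfied: (0,4), (0,5), (2,1), (2,2), (3,2), (3,3), (4,2), (4,3) — 8 in total.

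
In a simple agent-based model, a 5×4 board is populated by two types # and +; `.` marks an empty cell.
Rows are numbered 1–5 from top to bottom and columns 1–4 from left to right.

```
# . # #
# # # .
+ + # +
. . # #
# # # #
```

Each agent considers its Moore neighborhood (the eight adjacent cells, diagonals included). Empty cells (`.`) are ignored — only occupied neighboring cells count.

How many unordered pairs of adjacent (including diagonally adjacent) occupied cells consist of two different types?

11

Scan each occupied cell's neighbors to the right and below (and the two forward diagonals) so each pair is counted once.
Row 1: #(1,1)–#(2,1)= #(1,1)–#(2,2)= #(1,3)–#(1,4)= #(1,3)–#(2,3)= #(1,3)–#(2,2)= #(1,4)–#(2,3)=  → 0/6 unlike.
Row 2: #(2,1)–#(2,2)= #(2,1)–+(3,1)≠ #(2,1)–+(3,2)≠ #(2,2)–#(2,3)= #(2,2)–+(3,2)≠ #(2,2)–#(3,3)= #(2,2)–+(3,1)≠ #(2,3)–#(3,3)= #(2,3)–+(3,4)≠ #(2,3)–+(3,2)≠  → 6/10 unlike.
Row 3: +(3,1)–+(3,2)= +(3,2)–#(3,3)≠ +(3,2)–#(4,3)≠ #(3,3)–+(3,4)≠ #(3,3)–#(4,3)= #(3,3)–#(4,4)= +(3,4)–#(4,4)≠ +(3,4)–#(4,3)≠  → 5/8 unlike.
Row 4: #(4,3)–#(4,4)= #(4,3)–#(5,3)= #(4,3)–#(5,4)= #(4,3)–#(5,2)= #(4,4)–#(5,4)= #(4,4)–#(5,3)=  → 0/6 unlike.
Row 5: #(5,1)–#(5,2)= #(5,2)–#(5,3)= #(5,3)–#(5,4)=  → 0/3 unlike.
Total adjacent occupied pairs: 33; unlike-type pairs: 11.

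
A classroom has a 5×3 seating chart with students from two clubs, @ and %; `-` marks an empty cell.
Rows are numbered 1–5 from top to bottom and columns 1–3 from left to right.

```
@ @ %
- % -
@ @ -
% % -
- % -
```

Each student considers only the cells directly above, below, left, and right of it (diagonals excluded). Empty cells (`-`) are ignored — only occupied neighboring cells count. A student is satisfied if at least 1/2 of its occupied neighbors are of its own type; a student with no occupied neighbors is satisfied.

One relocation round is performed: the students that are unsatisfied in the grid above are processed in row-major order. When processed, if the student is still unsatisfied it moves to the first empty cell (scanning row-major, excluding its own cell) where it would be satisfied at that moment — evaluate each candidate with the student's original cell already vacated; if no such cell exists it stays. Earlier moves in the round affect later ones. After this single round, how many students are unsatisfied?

Initially unsatisfied (in order): (1,2), (1,3), (2,2), (3,2).
  (1,2) → (2,1).
  (1,3): now satisfied by earlier moves; stays.
  (2,2) → (1,2).
  (3,2): now satisfied by earlier moves; stays.
Resulting grid:
@ % %
@ - -
@ @ -
% % -
- % -
All satisfied now.

0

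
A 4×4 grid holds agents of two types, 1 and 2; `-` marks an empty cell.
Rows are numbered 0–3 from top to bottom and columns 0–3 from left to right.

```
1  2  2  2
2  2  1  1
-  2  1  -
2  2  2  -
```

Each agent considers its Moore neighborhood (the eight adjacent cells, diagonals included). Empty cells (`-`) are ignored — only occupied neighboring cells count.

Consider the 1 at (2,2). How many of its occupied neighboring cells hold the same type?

Occupied neighbors of (2,2): (1,1)=2, (1,2)=1, (1,3)=1, (2,1)=2, (3,1)=2, (3,2)=2.
Same type (1): 2 of 6.

2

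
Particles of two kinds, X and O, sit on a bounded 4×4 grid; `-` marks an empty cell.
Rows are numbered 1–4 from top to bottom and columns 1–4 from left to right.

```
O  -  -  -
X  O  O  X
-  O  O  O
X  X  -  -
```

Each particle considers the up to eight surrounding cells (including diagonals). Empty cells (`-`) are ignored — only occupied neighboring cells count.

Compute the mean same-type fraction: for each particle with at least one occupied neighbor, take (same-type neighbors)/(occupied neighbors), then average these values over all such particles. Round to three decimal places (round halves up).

0.477

Row 1: (1,1)O 1/2
Row 2: (2,1)X 0/3 · (2,2)O 4/5 · (2,3)O 4/5 · (2,4)X 0/3
Row 3: (3,2)O 3/6 · (3,3)O 4/6 · (3,4)O 2/3
Row 4: (4,1)X 1/2 · (4,2)X 1/3
Sum over 10 particles: 1/2 + 0/3 + 4/5 + 4/5 + 0/3 + 3/6 + 4/6 + 2/3 + 1/2 + 1/3 = 143/30; mean = 143/30 ÷ 10 = 143/300 = 0.476666… → 0.477.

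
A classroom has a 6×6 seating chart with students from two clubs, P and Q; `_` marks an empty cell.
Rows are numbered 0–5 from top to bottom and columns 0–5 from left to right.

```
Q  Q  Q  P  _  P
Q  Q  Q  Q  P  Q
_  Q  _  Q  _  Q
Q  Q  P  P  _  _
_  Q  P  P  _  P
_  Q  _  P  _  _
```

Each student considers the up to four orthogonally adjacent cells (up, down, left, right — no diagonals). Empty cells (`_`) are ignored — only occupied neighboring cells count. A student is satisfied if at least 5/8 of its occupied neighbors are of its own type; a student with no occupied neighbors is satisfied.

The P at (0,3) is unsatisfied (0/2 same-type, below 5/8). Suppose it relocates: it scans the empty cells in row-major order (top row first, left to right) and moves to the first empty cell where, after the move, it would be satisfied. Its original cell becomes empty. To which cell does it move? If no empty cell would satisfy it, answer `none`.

(0,4)

Vacating (0,3). Empty cells in order:
  (0,4): 2/2 same-type → satisfied — stop here.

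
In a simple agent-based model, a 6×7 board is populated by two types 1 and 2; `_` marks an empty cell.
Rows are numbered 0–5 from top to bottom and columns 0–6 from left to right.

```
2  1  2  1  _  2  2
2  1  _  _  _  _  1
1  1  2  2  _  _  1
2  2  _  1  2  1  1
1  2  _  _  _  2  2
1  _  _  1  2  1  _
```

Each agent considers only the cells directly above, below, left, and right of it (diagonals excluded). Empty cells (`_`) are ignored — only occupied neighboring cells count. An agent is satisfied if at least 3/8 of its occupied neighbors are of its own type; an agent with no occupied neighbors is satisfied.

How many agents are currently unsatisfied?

14

Row 0: (0,0)2 1/2 ✓ · (0,1)1 1/3 ✗ · (0,2)2 0/2 ✗ · (0,3)1 0/1 ✗ · (0,5)2 1/1 ✓ · (0,6)2 1/2 ✓
Row 1: (1,0)2 1/3 ✗ · (1,1)1 2/3 ✓ · (1,6)1 1/2 ✓
Row 2: (2,0)1 1/3 ✗ · (2,1)1 2/4 ✓ · (2,2)2 1/2 ✓ · (2,3)2 1/2 ✓ · (2,6)1 2/2 ✓
Row 3: (3,0)2 1/3 ✗ · (3,1)2 2/3 ✓ · (3,3)1 0/2 ✗ · (3,4)2 0/2 ✗ · (3,5)1 1/3 ✗ · (3,6)1 2/3 ✓
Row 4: (4,0)1 1/3 ✗ · (4,1)2 1/2 ✓ · (4,5)2 1/3 ✗ · (4,6)2 1/2 ✓
Row 5: (5,0)1 1/1 ✓ · (5,3)1 0/1 ✗ · (5,4)2 0/2 ✗ · (5,5)1 0/2 ✗
Unsatisfied: (0,1), (0,2), (0,3), (1,0), (2,0), (3,0), (3,3), (3,4), (3,5), (4,0), (4,5), (5,3), (5,4), (5,5) — 14 in total.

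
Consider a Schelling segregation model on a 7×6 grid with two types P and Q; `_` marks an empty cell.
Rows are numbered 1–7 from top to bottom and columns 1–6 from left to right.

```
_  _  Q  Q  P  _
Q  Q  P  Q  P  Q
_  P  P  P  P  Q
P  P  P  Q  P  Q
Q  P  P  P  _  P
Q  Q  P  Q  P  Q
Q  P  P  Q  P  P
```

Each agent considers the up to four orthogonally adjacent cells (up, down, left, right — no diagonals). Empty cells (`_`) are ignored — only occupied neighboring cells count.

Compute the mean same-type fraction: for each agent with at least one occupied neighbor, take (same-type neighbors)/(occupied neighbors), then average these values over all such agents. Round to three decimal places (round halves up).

0.500

(1,3)Q 1/2
(1,4)Q 2/3
(1,5)P 1/2
(2,1)Q 1/1
(2,2)Q 1/3
(2,3)P 1/4
(2,4)Q 1/4
(2,5)P 2/4
(2,6)Q 1/2
(3,2)P 2/3
(3,3)P 4/4
(3,4)P 2/4
(3,5)P 3/4
(3,6)Q 2/3
(4,1)P 1/2
(4,2)P 4/4
(4,3)P 3/4
(4,4)Q 0/4
(4,5)P 1/3
(4,6)Q 1/3
(5,1)Q 1/3
(5,2)P 2/4
(5,3)P 4/4
(5,4)P 1/3
(5,6)P 0/2
(6,1)Q 3/3
(6,2)Q 1/4
(6,3)P 2/4
(6,4)Q 1/4
(6,5)P 1/3
(6,6)Q 0/3
(7,1)Q 1/2
(7,2)P 1/3
(7,3)P 2/3
(7,4)Q 1/3
(7,5)P 2/3
(7,6)P 1/2
Sum over 37 agents: 1/2 + 2/3 + 1/2 + 1/1 + 1/3 + 1/4 + 1/4 + 2/4 + 1/2 + 2/3 + 4/4 + 2/4 + 3/4 + 2/3 + 1/2 + 4/4 + 3/4 + 0/4 + 1/3 + 1/3 + 1/3 + 2/4 + 4/4 + 1/3 + 0/2 + 3/3 + 1/4 + 2/4 + 1/4 + 1/3 + 0/3 + 1/2 + 1/3 + 2/3 + 1/3 + 2/3 + 1/2 = 37/2; mean = 37/2 ÷ 37 = 1/2 = 0.5 → 0.500.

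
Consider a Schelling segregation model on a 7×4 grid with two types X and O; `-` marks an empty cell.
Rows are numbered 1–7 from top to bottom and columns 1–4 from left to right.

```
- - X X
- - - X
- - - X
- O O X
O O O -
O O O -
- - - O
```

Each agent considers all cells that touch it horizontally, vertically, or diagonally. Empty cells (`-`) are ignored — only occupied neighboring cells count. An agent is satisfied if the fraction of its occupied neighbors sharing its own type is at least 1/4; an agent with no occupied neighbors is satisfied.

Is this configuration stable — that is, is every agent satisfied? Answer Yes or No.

Yes

Row 1: (1,3)X 2/2 ok · (1,4)X 2/2 ok
Row 2: (2,4)X 3/3 ok
Row 3: (3,4)X 2/3 ok
Row 4: (4,2)O 4/4 ok · (4,3)O 3/5 ok · (4,4)X 1/3 ok
Row 5: (5,1)O 4/4 ok · (5,2)O 7/7 ok · (5,3)O 5/6 ok
Row 6: (6,1)O 3/3 ok · (6,2)O 5/5 ok · (6,3)O 4/4 ok
Row 7: (7,4)O 1/1 ok
All meet the threshold, so the configuration is stable.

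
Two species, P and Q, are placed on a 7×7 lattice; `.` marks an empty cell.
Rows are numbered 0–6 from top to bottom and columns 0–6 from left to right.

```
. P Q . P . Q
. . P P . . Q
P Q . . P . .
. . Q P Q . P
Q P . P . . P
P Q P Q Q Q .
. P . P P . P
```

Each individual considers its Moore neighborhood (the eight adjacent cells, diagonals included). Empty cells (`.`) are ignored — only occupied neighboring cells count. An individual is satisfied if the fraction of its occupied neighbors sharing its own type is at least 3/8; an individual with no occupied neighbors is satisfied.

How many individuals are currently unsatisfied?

12

Row 0: (0,1)P 1/2 satisfied · (0,2)Q 0/3 not · (0,4)P 1/1 satisfied · (0,6)Q 1/1 satisfied
Row 1: (1,2)P 2/4 satisfied · (1,3)P 3/4 satisfied · (1,6)Q 1/1 satisfied
Row 2: (2,0)P 0/1 not · (2,1)Q 1/3 not · (2,4)P 2/3 satisfied
Row 3: (3,2)Q 1/4 not · (3,3)P 2/4 satisfied · (3,4)Q 0/3 not · (3,6)P 1/1 satisfied
Row 4: (4,0)Q 1/3 not · (4,1)P 2/5 satisfied · (4,3)P 2/6 not · (4,6)P 1/2 satisfied
Row 5: (5,0)P 2/4 satisfied · (5,1)Q 1/5 not · (5,2)P 4/6 satisfied · (5,3)Q 1/5 not · (5,4)Q 2/5 satisfied · (5,5)Q 1/4 not
Row 6: (6,1)P 2/3 satisfied · (6,3)P 2/4 satisfied · (6,4)P 1/4 not · (6,6)P 0/1 not
Unsatisfied: (0,2), (2,0), (2,1), (3,2), (3,4), (4,0), (4,3), (5,1), (5,3), (5,5), (6,4), (6,6) — 12 in total.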